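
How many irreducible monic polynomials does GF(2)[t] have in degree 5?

The number of monic irreducibles of degree 5 over GF(2) is (1/5)·Σ_{d∣5} μ(5/d) 2^d.
Divisors of 5: 1, 5; μ(5/d) for each: -1, 1.
Σ = − 2^1 + 2^5 = 30.
N = 30/5 = 6.

6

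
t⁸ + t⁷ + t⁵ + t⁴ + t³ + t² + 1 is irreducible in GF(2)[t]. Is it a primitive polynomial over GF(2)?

Write f(t) = t⁸ + t⁷ + t⁵ + t⁴ + t³ + t² + 1.
|GF(2^8)^×| = 2^8 − 1 = 255. Prime factorization: 255 = 3·5·17.
f is primitive ⇔ t has order 255 in GF(2)[t]/(f), i.e. t^(255/q) ≠ 1 for each prime q | 255.
t^(85) mod f = 1
t^(51) mod f = t⁷ + t⁶ + t² + 1.
t^(15) mod f = t⁷ + t⁴ + t².
Since t^(85) = 1, the order of t divides 85 < 255; not primitive.

No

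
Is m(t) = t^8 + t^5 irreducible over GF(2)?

No

Check for roots in GF(2): m(0) = 0 → root; m(1) = 0 → root.
m(0) = 0, so (t) divides m(t); m is reducible.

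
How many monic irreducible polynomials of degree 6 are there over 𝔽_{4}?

670

Gauss's count: N_{4}(6) = (1/6) Σ_{d|6} μ(6/d)·4^d.
Divisors of 6: 1, 2, 3, 6; μ(6/d) for each: 1, -1, -1, 1.
Σ = 4^1 − 4^2 − 4^3 + 4^6 = 4020.
N = 4020/6 = 670.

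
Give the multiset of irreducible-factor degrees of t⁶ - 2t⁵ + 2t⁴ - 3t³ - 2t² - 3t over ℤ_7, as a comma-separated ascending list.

1, 1, 1, 1, 2

Write h(t) = t⁶ - 2t⁵ + 2t⁴ - 3t³ - 2t² - 3t.
Linear factors from roots: (t), (t - 1), (t + 3), (t + 2).
Complete factorization: h(t) = (t)·(t + 2)·(t + 3)·(t - 1)·(t² + t - 3).
Factor degrees with multiplicity: 1 + 1 + 1 + 1 + 2 = 6.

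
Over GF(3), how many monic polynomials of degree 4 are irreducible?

18

Gauss's count: N_{3}(4) = (1/4) Σ_{d|4} μ(4/d)·3^d.
Divisors of 4: 1, 2, 4; μ(4/d) for each: 0, -1, 1.
Σ = − 3^2 + 3^4 = 72.
N = 72/4 = 18.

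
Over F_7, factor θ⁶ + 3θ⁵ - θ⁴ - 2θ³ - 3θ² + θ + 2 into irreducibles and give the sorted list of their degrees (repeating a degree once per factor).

Write g(θ) = θ⁶ + 3θ⁵ - θ⁴ - 2θ³ - 3θ² + θ + 2.
Complete factorization: g(θ) = (θ⁶ + 3θ⁵ - θ⁴ - 2θ³ - 3θ² + θ + 2).
Factor degrees with multiplicity: 6 = 6.

6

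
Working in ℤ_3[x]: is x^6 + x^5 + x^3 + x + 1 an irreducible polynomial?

Write g(x) = x^6 + x^5 + x^3 + x + 1.
Check for roots in ℤ_3: g(0) = 1; g(1) = 2; g(2) = 2.
No roots, so no linear factors.
Monic irreducibles of degree 2 over GF(3): x^2 + 1, x^2 + x - 1, x^2 - x - 1.
None of them divide g (all give nonzero remainder).
Degree-3 irreducible divisors: test the 8 monic irreducibles of degree 3 over GF(3).
None of them divide g (all give nonzero remainder).
No irreducible factor of degree ≤ 3 exists, so g is irreducible over GF(3).

Yes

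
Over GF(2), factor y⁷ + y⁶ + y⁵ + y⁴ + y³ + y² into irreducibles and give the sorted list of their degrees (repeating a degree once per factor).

1, 1, 1, 2, 2

Write h(y) = y⁷ + y⁶ + y⁵ + y⁴ + y³ + y².
Roots in GF(2): h(0) = 0 → root; h(1) = 0 → root.
Linear factors from roots: (y), (y + 1).
Complete factorization: h(y) = (y + 1)·(y)^2·(y² + y + 1)^2.
Factor degrees with multiplicity: 1 + 1 + 1 + 2 + 2 = 7.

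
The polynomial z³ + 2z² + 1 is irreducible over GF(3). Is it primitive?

Yes

Write f(z) = z³ + 2z² + 1.
|GF(3^3)^×| = 3^3 − 1 = 26. Prime factorization: 26 = 2·13.
f is primitive ⇔ z has order 26 in GF(3)[z]/(f), i.e. z^(26/q) ≠ 1 for each prime q | 26.
z^(13) mod f = 2.
z^(2) mod f = z².
None equal 1, so z has full order 26; f is primitive.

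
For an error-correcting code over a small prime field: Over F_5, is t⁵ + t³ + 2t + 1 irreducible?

No

Write P(t) = t⁵ + t³ + 2t + 1.
Check for roots in F_5: P(0) = 1; P(1) = 0 → root; P(2) = 0 → root; P(3) = 2; P(4) = 2.
P(1) = 0, so (t − 1) divides P(t); P is reducible.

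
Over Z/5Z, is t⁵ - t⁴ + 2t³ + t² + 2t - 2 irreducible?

Yes

Write h(t) = t⁵ - t⁴ + 2t³ + t² + 2t - 2.
Check for roots in Z/5Z: h(0) = 3; h(1) = 3; h(2) = 3; h(3) = 4; h(4) = 3.
No roots, so no linear factors.
Degree-2 irreducible divisors: test the 10 monic irreducibles of degree 2 over GF(5).
None of them divide h (all give nonzero remainder).
No irreducible factor of degree ≤ 2 exists, so h is irreducible over GF(5).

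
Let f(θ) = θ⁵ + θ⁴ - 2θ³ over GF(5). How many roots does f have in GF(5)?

3

Evaluate at each of the 5 elements of GF(5):
f(0) = 0 → root; f(1) = 0 → root; f(2) = 2; f(3) = 0 → root; f(4) = 2.
Roots: {0, 1, 3}.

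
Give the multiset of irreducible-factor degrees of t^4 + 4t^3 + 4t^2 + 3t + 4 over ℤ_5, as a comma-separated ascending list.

2, 2

Write g(t) = t^4 + 4t^3 + 4t^2 + 3t + 4.
Roots in ℤ_5: g(0) = 4; g(1) = 1; g(2) = 4; g(3) = 3; g(4) = 2.
Complete factorization: g(t) = (t^2 + 2)·(t^2 + 4t + 2).
Factor degrees with multiplicity: 2 + 2 = 4.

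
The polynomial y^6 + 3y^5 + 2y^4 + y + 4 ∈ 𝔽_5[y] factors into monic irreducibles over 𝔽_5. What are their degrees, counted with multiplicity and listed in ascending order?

6

Write f(y) = y^6 + 3y^5 + 2y^4 + y + 4.
Roots in 𝔽_5: f(0) = 4; f(1) = 1; f(2) = 3; f(3) = 2; f(4) = 3.
Complete factorization: f(y) = (y^6 + 3y^5 + 2y^4 + y + 4).
Factor degrees with multiplicity: 6 = 6.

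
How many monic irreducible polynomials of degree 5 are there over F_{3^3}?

2869776

x^(27^5) − x is the product of all monic irreducibles of degree dividing 5; Möbius inversion gives N = (1/5) Σ μ(5/d)·27^d.
Divisors of 5: 1, 5; μ(5/d) for each: -1, 1.
Σ = − 27^1 + 27^5 = 14348880.
N = 14348880/5 = 2869776.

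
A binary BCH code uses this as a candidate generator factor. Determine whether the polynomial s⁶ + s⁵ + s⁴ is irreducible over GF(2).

No

Write h(s) = s⁶ + s⁵ + s⁴.
Check for roots in GF(2): h(0) = 0 → root; h(1) = 1.
h(0) = 0, so (s) divides h(s); h is reducible.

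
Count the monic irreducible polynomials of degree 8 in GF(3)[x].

Gauss's count: N_{3}(8) = (1/8) Σ_{d|8} μ(8/d)·3^d.
Divisors of 8: 1, 2, 4, 8; μ(8/d) for each: 0, 0, -1, 1.
Σ = − 3^4 + 3^8 = 6480.
N = 6480/8 = 810.

810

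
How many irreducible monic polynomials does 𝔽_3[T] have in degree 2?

x^(3^2) − x is the product of all monic irreducibles of degree dividing 2; Möbius inversion gives N = (1/2) Σ μ(2/d)·3^d.
Divisors of 2: 1, 2; μ(2/d) for each: -1, 1.
Σ = − 3^1 + 3^2 = 6.
N = 6/2 = 3.

3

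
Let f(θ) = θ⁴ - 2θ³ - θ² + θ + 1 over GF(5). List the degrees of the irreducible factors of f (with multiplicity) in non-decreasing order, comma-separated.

1, 3

Roots in GF(5): f(0) = 1; f(1) = 0 → root; f(2) = 4; f(3) = 2; f(4) = 2.
Linear factors from roots: (θ - 1).
Complete factorization: f(θ) = (θ - 1)·(θ³ - θ² - 2θ - 1).
Factor degrees with multiplicity: 1 + 3 = 4.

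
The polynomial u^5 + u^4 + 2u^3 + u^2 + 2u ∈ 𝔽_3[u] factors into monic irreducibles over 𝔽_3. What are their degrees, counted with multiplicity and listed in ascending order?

Write h(u) = u^5 + u^4 + 2u^3 + u^2 + 2u.
Roots in 𝔽_3: h(0) = 0 → root; h(1) = 1; h(2) = 0 → root.
Linear factors from roots: (u), (u + 1).
Complete factorization: h(u) = (u)·(u + 1)·(u^3 + 2u + 2).
Factor degrees with multiplicity: 1 + 1 + 3 = 5.

1, 1, 3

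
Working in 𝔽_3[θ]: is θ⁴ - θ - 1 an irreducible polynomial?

Write P(θ) = θ⁴ - θ - 1.
Check for roots in 𝔽_3: P(0) = 2; P(1) = 2; P(2) = 1.
No roots, so no linear factors.
Monic irreducibles of degree 2 over GF(3): θ² + 1, θ² + θ - 1, θ² - θ - 1.
None of them divide P (all give nonzero remainder).
No irreducible factor of degree ≤ 2 exists, so P is irreducible over GF(3).

Yes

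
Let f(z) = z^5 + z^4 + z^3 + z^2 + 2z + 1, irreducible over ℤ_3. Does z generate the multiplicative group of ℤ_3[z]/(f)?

Yes

|GF(3^5)^×| = 3^5 − 1 = 242. Prime factorization: 242 = 2·11^2.
f is primitive ⇔ z has order 242 in GF(3)[z]/(f), i.e. z^(242/q) ≠ 1 for each prime q | 242.
z^(121) mod f = 2.
z^(22) mod f = z^4 + z^2 + z + 2.
None equal 1, so z has full order 242; f is primitive.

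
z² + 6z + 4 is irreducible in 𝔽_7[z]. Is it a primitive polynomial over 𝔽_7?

No

Write f(z) = z² + 6z + 4.
|GF(7^2)^×| = 7^2 − 1 = 48. Prime factorization: 48 = 2^4·3.
f is primitive ⇔ z has order 48 in GF(7)[z]/(f), i.e. z^(48/q) ≠ 1 for each prime q | 48.
z^(24) mod f = 1
z^(16) mod f = 2.
Since z^(24) = 1, the order of z divides 24 < 48; not primitive.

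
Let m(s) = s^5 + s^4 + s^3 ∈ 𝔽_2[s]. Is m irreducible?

No

Check for roots in 𝔽_2: m(0) = 0 → root; m(1) = 1.
m(0) = 0, so (s) divides m(s); m is reducible.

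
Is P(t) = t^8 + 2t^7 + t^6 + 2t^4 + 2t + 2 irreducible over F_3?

Yes

Check for roots in F_3: P(0) = 2; P(1) = 1; P(2) = 2.
No roots, so no linear factors.
Monic irreducibles of degree 2 over GF(3): t^2 + 1, t^2 + t + 2, t^2 + 2t + 2.
None of them divide P (all give nonzero remainder).
Degree-3 irreducible divisors: test the 8 monic irreducibles of degree 3 over GF(3).
None of them divide P (all give nonzero remainder).
Degree-4 irreducible divisors: test the 18 monic irreducibles of degree 4 over GF(3).
None of them divide P (all give nonzero remainder).
No irreducible factor of degree ≤ 4 exists, so P is irreducible over GF(3).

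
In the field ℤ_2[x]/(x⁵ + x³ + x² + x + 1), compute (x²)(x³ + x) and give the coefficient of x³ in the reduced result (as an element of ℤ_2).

Multiply in ℤ_2[x]: (x²)·(x³ + x) = x⁵ + x³.
Reduce using x⁵ ≡ x³ + x² + x + 1 (mod x⁵ + x³ + x² + x + 1).
Reduced: x² + x + 1.

0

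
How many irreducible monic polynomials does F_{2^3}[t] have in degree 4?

The number of monic irreducibles of degree 4 over GF(8) is (1/4)·Σ_{d∣4} μ(4/d) 8^d.
Divisors of 4: 1, 2, 4; μ(4/d) for each: 0, -1, 1.
Σ = − 8^2 + 8^4 = 4032.
N = 4032/4 = 1008.

1008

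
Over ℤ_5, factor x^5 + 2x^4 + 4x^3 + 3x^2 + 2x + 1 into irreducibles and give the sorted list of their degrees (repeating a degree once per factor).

Write f(x) = x^5 + 2x^4 + 4x^3 + 3x^2 + 2x + 1.
Roots in ℤ_5: f(0) = 1; f(1) = 3; f(2) = 3; f(3) = 2; f(4) = 4.
Complete factorization: f(x) = (x^5 + 2x^4 + 4x^3 + 3x^2 + 2x + 1).
Factor degrees with multiplicity: 5 = 5.

5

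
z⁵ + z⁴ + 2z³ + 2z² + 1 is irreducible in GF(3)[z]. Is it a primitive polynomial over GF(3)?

Write f(z) = z⁵ + z⁴ + 2z³ + 2z² + 1.
|GF(3^5)^×| = 3^5 − 1 = 242. Prime factorization: 242 = 2·11^2.
f is primitive ⇔ z has order 242 in GF(3)[z]/(f), i.e. z^(242/q) ≠ 1 for each prime q | 242.
z^(121) mod f = 2.
z^(22) mod f = z⁴ + 2z + 1.
None equal 1, so z has full order 242; f is primitive.

Yes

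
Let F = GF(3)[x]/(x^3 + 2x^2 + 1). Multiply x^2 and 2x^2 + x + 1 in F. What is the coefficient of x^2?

1

Multiply in GF(3)[x]: (x^2)·(2x^2 + x + 1) = 2x^4 + x^3 + x^2.
Reduce using x^3 ≡ x^2 + 2 (mod x^3 + 2x^2 + 1).
Reduced: x^2 + x.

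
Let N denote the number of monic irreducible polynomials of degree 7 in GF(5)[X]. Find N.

11160

x^(5^7) − x is the product of all monic irreducibles of degree dividing 7; Möbius inversion gives N = (1/7) Σ μ(7/d)·5^d.
Divisors of 7: 1, 7; μ(7/d) for each: -1, 1.
Σ = − 5^1 + 5^7 = 78120.
N = 78120/7 = 11160.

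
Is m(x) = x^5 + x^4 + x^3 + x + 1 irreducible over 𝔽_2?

Check for roots in 𝔽_2: m(0) = 1; m(1) = 1.
No roots, so no linear factors.
Monic irreducibles of degree 2 over GF(2): x^2 + x + 1.
None of them divide m (all give nonzero remainder).
No irreducible factor of degree ≤ 2 exists, so m is irreducible over GF(2).

Yes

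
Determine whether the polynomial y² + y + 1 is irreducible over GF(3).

Write P(y) = y² + y + 1.
Check for roots in GF(3): P(0) = 1; P(1) = 0 → root; P(2) = 1.
P(1) = 0, so (y − 1) divides P(y); P is reducible.

No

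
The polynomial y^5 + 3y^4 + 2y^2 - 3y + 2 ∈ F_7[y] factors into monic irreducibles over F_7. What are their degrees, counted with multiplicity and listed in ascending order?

1, 1, 3

Write g(y) = y^5 + 3y^4 + 2y^2 - 3y + 2.
Linear factors from roots: (y - 2), (y - 3).
Complete factorization: g(y) = (y - 3)·(y - 2)·(y^3 + y^2 - y - 2).
Factor degrees with multiplicity: 1 + 1 + 3 = 5.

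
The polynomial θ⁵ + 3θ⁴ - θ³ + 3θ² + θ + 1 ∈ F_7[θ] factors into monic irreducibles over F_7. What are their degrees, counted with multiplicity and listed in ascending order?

1, 1, 1, 2

Write f(θ) = θ⁵ + 3θ⁴ - θ³ + 3θ² + θ + 1.
Linear factors from roots: (θ - 3), (θ + 2).
Complete factorization: f(θ) = (θ + 2)·(θ - 3)^2·(θ² + 2).
Factor degrees with multiplicity: 1 + 1 + 1 + 2 = 5.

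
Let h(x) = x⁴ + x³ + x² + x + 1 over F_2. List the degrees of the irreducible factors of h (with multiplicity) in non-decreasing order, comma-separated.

4

Roots in F_2: h(0) = 1; h(1) = 1.
Complete factorization: h(x) = (x⁴ + x³ + x² + x + 1).
Factor degrees with multiplicity: 4 = 4.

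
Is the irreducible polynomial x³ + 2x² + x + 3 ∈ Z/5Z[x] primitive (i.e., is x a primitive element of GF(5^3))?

Yes

Write f(x) = x³ + 2x² + x + 3.
|GF(5^3)^×| = 5^3 − 1 = 124. Prime factorization: 124 = 2^2·31.
f is primitive ⇔ x has order 124 in GF(5)[x]/(f), i.e. x^(124/q) ≠ 1 for each prime q | 124.
x^(62) mod f = 4.
x^(4) mod f = 3x² + 4x + 1.
None equal 1, so x has full order 124; f is primitive.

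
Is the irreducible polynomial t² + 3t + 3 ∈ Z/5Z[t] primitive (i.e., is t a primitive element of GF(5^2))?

Write f(t) = t² + 3t + 3.
|GF(5^2)^×| = 5^2 − 1 = 24. Prime factorization: 24 = 2^3·3.
f is primitive ⇔ t has order 24 in GF(5)[t]/(f), i.e. t^(24/q) ≠ 1 for each prime q | 24.
t^(12) mod f = 4.
t^(8) mod f = t + 1.
None equal 1, so t has full order 24; f is primitive.

Yes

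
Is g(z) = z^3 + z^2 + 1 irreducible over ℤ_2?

Check for roots in ℤ_2: g(0) = 1; g(1) = 1.
No roots. A degree-3 polynomial over a field with no linear factor is irreducible.

Yes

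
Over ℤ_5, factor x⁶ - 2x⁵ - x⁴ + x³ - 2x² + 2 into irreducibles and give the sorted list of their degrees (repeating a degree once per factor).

2, 4

Write f(x) = x⁶ - 2x⁵ - x⁴ + x³ - 2x² + 2.
Roots in ℤ_5: f(0) = 2; f(1) = 4; f(2) = 1; f(3) = 3; f(4) = 1.
Complete factorization: f(x) = (x² + x + 2)·(x⁴ + 2x³ + 2x + 1).
Factor degrees with multiplicity: 2 + 4 = 6.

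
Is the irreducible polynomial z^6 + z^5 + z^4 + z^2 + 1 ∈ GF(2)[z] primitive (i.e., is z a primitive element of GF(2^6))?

Write f(z) = z^6 + z^5 + z^4 + z^2 + 1.
|GF(2^6)^×| = 2^6 − 1 = 63. Prime factorization: 63 = 3^2·7.
f is primitive ⇔ z has order 63 in GF(2)[z]/(f), i.e. z^(63/q) ≠ 1 for each prime q | 63.
z^(21) mod f = 1
z^(9) mod f = z^3 + 1.
Since z^(21) = 1, the order of z divides 21 < 63; not primitive.

No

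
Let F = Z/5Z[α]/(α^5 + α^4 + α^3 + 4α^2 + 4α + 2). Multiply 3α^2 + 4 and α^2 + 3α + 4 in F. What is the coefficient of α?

Multiply in Z/5Z[α]: (3α^2 + 4)·(α^2 + 3α + 4) = 3α^4 + 4α^3 + α^2 + 2α + 1.
Reduced: 3α^4 + 4α^3 + α^2 + 2α + 1.

2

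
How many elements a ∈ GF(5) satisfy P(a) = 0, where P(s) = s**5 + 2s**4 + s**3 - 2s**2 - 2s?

Evaluate at each of the 5 elements of GF(5):
P(0) = 0 → root; P(1) = 0 → root; P(2) = 0 → root; P(3) = 3; P(4) = 0 → root.
Roots: {0, 1, 2, 4}.

4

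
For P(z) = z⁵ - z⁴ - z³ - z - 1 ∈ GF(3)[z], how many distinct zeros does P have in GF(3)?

1

Evaluate at each of the 3 elements of GF(3):
P(0) = 2; P(1) = 0 → root; P(2) = 2.
Roots: {1}.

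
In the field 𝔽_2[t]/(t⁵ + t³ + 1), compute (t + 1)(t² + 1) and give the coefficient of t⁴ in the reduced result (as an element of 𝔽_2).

0

Multiply in 𝔽_2[t]: (t + 1)·(t² + 1) = t³ + t² + t + 1.
Reduced: t³ + t² + t + 1.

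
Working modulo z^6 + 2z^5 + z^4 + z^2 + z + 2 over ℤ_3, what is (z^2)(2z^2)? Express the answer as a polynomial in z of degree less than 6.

2z^4

Multiply in ℤ_3[z]: (z^2)·(2z^2) = 2z^4.
Reduced: 2z^4.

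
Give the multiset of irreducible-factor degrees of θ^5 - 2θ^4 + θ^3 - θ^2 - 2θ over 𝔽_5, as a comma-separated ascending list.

1, 1, 3

Write h(θ) = θ^5 - 2θ^4 + θ^3 - θ^2 - 2θ.
Roots in 𝔽_5: h(0) = 0 → root; h(1) = 2; h(2) = 0 → root; h(3) = 3; h(4) = 2.
Linear factors from roots: (θ), (θ - 2).
Complete factorization: h(θ) = (θ)·(θ - 2)·(θ^3 + θ + 1).
Factor degrees with multiplicity: 1 + 1 + 3 = 5.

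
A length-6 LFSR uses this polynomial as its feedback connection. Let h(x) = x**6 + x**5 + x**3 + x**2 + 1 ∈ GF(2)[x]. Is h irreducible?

Yes

Check for roots in GF(2): h(0) = 1; h(1) = 1.
No roots, so no linear factors.
Monic irreducibles of degree 2 over GF(2): x**2 + x + 1.
None of them divide h (all give nonzero remainder).
Monic irreducibles of degree 3 over GF(2): x**3 + x + 1, x**3 + x**2 + 1.
None of them divide h (all give nonzero remainder).
No irreducible factor of degree ≤ 3 exists, so h is irreducible over GF(2).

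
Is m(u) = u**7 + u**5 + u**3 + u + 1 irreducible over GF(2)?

Check for roots in GF(2): m(0) = 1; m(1) = 1.
No roots, so no linear factors.
Monic irreducibles of degree 2 over GF(2): u**2 + u + 1.
None of them divide m (all give nonzero remainder).
Monic irreducibles of degree 3 over GF(2): u**3 + u + 1, u**3 + u**2 + 1.
None of them divide m (all give nonzero remainder).
No irreducible factor of degree ≤ 3 exists, so m is irreducible over GF(2).

Yes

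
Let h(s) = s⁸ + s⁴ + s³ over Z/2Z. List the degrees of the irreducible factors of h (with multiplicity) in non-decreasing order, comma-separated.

Roots in Z/2Z: h(0) = 0 → root; h(1) = 1.
Linear factors from roots: (s).
Complete factorization: h(s) = (s)^3·(s² + s + 1)·(s³ + s² + 1).
Factor degrees with multiplicity: 1 + 1 + 1 + 2 + 3 = 8.

1, 1, 1, 2, 3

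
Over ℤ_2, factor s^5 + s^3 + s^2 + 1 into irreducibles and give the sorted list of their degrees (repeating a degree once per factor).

Write g(s) = s^5 + s^3 + s^2 + 1.
Roots in ℤ_2: g(0) = 1; g(1) = 0 → root.
Linear factors from roots: (s + 1).
Complete factorization: g(s) = (s + 1)^3·(s^2 + s + 1).
Factor degrees with multiplicity: 1 + 1 + 1 + 2 = 5.

1, 1, 1, 2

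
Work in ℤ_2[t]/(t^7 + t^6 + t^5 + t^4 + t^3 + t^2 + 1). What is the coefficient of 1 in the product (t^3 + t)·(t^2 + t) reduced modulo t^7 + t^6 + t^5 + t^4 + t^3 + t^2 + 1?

0

Multiply in ℤ_2[t]: (t^3 + t)·(t^2 + t) = t^5 + t^4 + t^3 + t^2.
Reduced: t^5 + t^4 + t^3 + t^2.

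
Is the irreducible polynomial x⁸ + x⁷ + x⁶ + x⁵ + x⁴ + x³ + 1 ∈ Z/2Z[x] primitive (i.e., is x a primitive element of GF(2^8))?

Write f(x) = x⁸ + x⁷ + x⁶ + x⁵ + x⁴ + x³ + 1.
|GF(2^8)^×| = 2^8 − 1 = 255. Prime factorization: 255 = 3·5·17.
f is primitive ⇔ x has order 255 in GF(2)[x]/(f), i.e. x^(255/q) ≠ 1 for each prime q | 255.
x^(85) mod f = 1
x^(51) mod f = x⁷ + x⁵ + x³ + x² + 1.
x^(15) mod f = x⁷ + x⁶ + x³ + x + 1.
Since x^(85) = 1, the order of x divides 85 < 255; not primitive.

No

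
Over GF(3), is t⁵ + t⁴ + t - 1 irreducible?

Yes

Write f(t) = t⁵ + t⁴ + t - 1.
Check for roots in GF(3): f(0) = 2; f(1) = 2; f(2) = 1.
No roots, so no linear factors.
Monic irreducibles of degree 2 over GF(3): t² + 1, t² + t - 1, t² - t - 1.
None of them divide f (all give nonzero remainder).
No irreducible factor of degree ≤ 2 exists, so f is irreducible over GF(3).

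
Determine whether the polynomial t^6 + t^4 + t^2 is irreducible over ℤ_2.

Write h(t) = t^6 + t^4 + t^2.
Check for roots in ℤ_2: h(0) = 0 → root; h(1) = 1.
h(0) = 0, so (t) divides h(t); h is reducible.

No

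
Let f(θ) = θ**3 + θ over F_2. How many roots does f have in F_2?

2

Evaluate at each of the 2 elements of F_2:
f(0) = 0 → root; f(1) = 0 → root.
Roots: {0, 1}.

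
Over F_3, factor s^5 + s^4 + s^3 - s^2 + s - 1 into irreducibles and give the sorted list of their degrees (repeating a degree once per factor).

5

Write g(s) = s^5 + s^4 + s^3 - s^2 + s - 1.
Roots in F_3: g(0) = 2; g(1) = 2; g(2) = 2.
Complete factorization: g(s) = (s^5 + s^4 + s^3 - s^2 + s - 1).
Factor degrees with multiplicity: 5 = 5.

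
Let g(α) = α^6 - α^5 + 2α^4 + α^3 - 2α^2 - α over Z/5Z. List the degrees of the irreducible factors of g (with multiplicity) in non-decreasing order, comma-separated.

1, 1, 4

Roots in Z/5Z: g(0) = 0 → root; g(1) = 0 → root; g(2) = 2; g(3) = 4; g(4) = 2.
Linear factors from roots: (α), (α - 1).
Complete factorization: g(α) = (α)·(α - 1)·(α^4 + 2α^2 - 2α + 1).
Factor degrees with multiplicity: 1 + 1 + 4 = 6.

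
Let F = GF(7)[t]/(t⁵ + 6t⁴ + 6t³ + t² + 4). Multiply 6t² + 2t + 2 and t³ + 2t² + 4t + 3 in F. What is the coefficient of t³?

1

Multiply in GF(7)[t]: (6t² + 2t + 2)·(t³ + 2t² + 4t + 3) = 6t⁵ + 2t³ + 2t² + 6.
Reduce using t⁵ ≡ t⁴ + t³ + 6t² + 3 (mod t⁵ + 6t⁴ + 6t³ + t² + 4).
Reduced: 6t⁴ + t³ + 3t² + 3.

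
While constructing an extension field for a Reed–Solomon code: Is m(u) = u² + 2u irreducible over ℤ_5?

No

Check for roots in ℤ_5: m(0) = 0 → root; m(1) = 3; m(2) = 3; m(3) = 0 → root; m(4) = 4.
m(0) = 0, so (u) divides m(u); m is reducible.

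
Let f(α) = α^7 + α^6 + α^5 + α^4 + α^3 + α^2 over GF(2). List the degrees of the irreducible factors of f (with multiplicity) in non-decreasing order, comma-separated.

1, 1, 1, 2, 2

Roots in GF(2): f(0) = 0 → root; f(1) = 0 → root.
Linear factors from roots: (α), (α + 1).
Complete factorization: f(α) = (α + 1)·(α)^2·(α^2 + α + 1)^2.
Factor degrees with multiplicity: 1 + 1 + 1 + 2 + 2 = 7.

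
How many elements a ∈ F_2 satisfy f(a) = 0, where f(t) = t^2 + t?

2

Evaluate at each of the 2 elements of F_2:
f(0) = 0 → root; f(1) = 0 → root.
Roots: {0, 1}.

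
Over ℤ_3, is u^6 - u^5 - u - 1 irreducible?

Write h(u) = u^6 - u^5 - u - 1.
Check for roots in ℤ_3: h(0) = 2; h(1) = 1; h(2) = 2.
No roots, so no linear factors.
Monic irreducibles of degree 2 over GF(3): u^2 + 1, u^2 + u - 1, u^2 - u - 1.
None of them divide h (all give nonzero remainder).
Degree-3 irreducible divisors: test the 8 monic irreducibles of degree 3 over GF(3).
None of them divide h (all give nonzero remainder).
No irreducible factor of degree ≤ 3 exists, so h is irreducible over GF(3).

Yes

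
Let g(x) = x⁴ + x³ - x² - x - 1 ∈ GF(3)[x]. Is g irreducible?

Check for roots in GF(3): g(0) = 2; g(1) = 2; g(2) = 2.
No roots, so no linear factors.
Monic irreducibles of degree 2 over GF(3): x² + 1, x² + x - 1, x² - x - 1.
None of them divide g (all give nonzero remainder).
No irreducible factor of degree ≤ 2 exists, so g is irreducible over GF(3).

Yes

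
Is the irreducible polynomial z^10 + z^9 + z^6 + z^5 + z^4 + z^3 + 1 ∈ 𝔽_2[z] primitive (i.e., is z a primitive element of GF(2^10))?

Yes

Write f(z) = z^10 + z^9 + z^6 + z^5 + z^4 + z^3 + 1.
|GF(2^10)^×| = 2^10 − 1 = 1023. Prime factorization: 1023 = 3·11·31.
f is primitive ⇔ z has order 1023 in GF(2)[z]/(f), i.e. z^(1023/q) ≠ 1 for each prime q | 1023.
z^(341) mod f = z^9 + z^7 + z^6 + z^4 + z + 1.
z^(93) mod f = z^8 + z^7 + z^6 + z^5 + z^3 + 1.
z^(33) mod f = z^9 + z^8 + z^7 + z^5 + z^4 + z.
None equal 1, so z has full order 1023; f is primitive.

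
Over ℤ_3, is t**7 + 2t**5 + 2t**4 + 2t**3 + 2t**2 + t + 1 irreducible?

Yes

Write h(t) = t**7 + 2t**5 + 2t**4 + 2t**3 + 2t**2 + t + 1.
Check for roots in ℤ_3: h(0) = 1; h(1) = 2; h(2) = 2.
No roots, so no linear factors.
Monic irreducibles of degree 2 over GF(3): t**2 + 1, t**2 + t + 2, t**2 + 2t + 2.
None of them divide h (all give nonzero remainder).
Degree-3 irreducible divisors: test the 8 monic irreducibles of degree 3 over GF(3).
None of them divide h (all give nonzero remainder).
No irreducible factor of degree ≤ 3 exists, so h is irreducible over GF(3).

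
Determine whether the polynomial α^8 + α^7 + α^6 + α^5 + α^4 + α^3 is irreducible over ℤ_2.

Write h(α) = α^8 + α^7 + α^6 + α^5 + α^4 + α^3.
Check for roots in ℤ_2: h(0) = 0 → root; h(1) = 0 → root.
h(0) = 0, so (α) divides h(α); h is reducible.

No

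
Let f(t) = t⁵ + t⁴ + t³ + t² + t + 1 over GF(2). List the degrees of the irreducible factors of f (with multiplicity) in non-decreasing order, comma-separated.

Roots in GF(2): f(0) = 1; f(1) = 0 → root.
Linear factors from roots: (t + 1).
Complete factorization: f(t) = (t + 1)·(t² + t + 1)^2.
Factor degrees with multiplicity: 1 + 2 + 2 = 5.

1, 2, 2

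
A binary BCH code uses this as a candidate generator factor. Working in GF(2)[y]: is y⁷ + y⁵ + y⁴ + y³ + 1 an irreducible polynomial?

Write h(y) = y⁷ + y⁵ + y⁴ + y³ + 1.
Check for roots in GF(2): h(0) = 1; h(1) = 1.
No roots, so no linear factors.
Monic irreducibles of degree 2 over GF(2): y² + y + 1.
None of them divide h (all give nonzero remainder).
Monic irreducibles of degree 3 over GF(2): y³ + y + 1, y³ + y² + 1.
None of them divide h (all give nonzero remainder).
No irreducible factor of degree ≤ 3 exists, so h is irreducible over GF(2).

Yes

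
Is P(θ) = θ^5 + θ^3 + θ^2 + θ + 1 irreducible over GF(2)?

Yes

Check for roots in GF(2): P(0) = 1; P(1) = 1.
No roots, so no linear factors.
Monic irreducibles of degree 2 over GF(2): θ^2 + θ + 1.
None of them divide P (all give nonzero remainder).
No irreducible factor of degree ≤ 2 exists, so P is irreducible over GF(2).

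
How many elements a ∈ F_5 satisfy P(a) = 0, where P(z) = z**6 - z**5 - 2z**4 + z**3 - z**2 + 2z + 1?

Evaluate at each of the 5 elements of F_5:
P(0) = 1; P(1) = 1; P(2) = 4; P(3) = 4; P(4) = 2.
No element is a root.

0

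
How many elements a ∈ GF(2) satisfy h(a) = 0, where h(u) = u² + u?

2

Evaluate at each of the 2 elements of GF(2):
h(0) = 0 → root; h(1) = 0 → root.
Roots: {0, 1}.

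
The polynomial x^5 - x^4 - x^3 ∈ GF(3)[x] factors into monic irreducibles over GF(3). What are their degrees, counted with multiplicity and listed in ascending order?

Write f(x) = x^5 - x^4 - x^3.
Roots in GF(3): f(0) = 0 → root; f(1) = 2; f(2) = 2.
Linear factors from roots: (x).
Complete factorization: f(x) = (x)^3·(x^2 - x - 1).
Factor degrees with multiplicity: 1 + 1 + 1 + 2 = 5.

1, 1, 1, 2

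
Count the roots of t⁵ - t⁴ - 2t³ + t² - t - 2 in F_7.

Write P(t) = t⁵ - t⁴ - 2t³ + t² - t - 2.
Evaluate at each of the 7 elements of F_7:
P(0) = 5; P(1) = 3; P(2) = 0 → root; P(3) = 0 → root; P(4) = 6; P(5) = 0 → root; P(6) = 0 → root.
Roots: {2, 3, 5, 6}.

4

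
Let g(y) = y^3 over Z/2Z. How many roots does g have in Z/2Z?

Evaluate at each of the 2 elements of Z/2Z:
g(0) = 0 → root; g(1) = 1.
Roots: {0}.

1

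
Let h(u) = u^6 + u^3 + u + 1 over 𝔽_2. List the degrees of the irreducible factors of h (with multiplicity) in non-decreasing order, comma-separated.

Roots in 𝔽_2: h(0) = 1; h(1) = 0 → root.
Linear factors from roots: (u + 1).
Complete factorization: h(u) = (u + 1)^3·(u^3 + u^2 + 1).
Factor degrees with multiplicity: 1 + 1 + 1 + 3 = 6.

1, 1, 1, 3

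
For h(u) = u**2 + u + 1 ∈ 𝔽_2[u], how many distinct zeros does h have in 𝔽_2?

0

Evaluate at each of the 2 elements of 𝔽_2:
h(0) = 1; h(1) = 1.
No element is a root.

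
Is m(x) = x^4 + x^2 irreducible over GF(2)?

Check for roots in GF(2): m(0) = 0 → root; m(1) = 0 → root.
m(0) = 0, so (x) divides m(x); m is reducible.

No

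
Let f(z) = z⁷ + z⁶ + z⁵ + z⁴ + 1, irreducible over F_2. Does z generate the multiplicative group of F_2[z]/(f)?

Yes

|GF(2^7)^×| = 2^7 − 1 = 127. Prime factorization: 127 = 127.
f is primitive ⇔ z has order 127 in GF(2)[z]/(f), i.e. z^(127/q) ≠ 1 for each prime q | 127.
z^(1) mod f = z.
None equal 1, so z has full order 127; f is primitive.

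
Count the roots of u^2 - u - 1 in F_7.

Write g(u) = u^2 - u - 1.
Evaluate at each of the 7 elements of F_7:
g(0) = 6; g(1) = 6; g(2) = 1; g(3) = 5; g(4) = 4; g(5) = 5; g(6) = 1.
No element is a root.

0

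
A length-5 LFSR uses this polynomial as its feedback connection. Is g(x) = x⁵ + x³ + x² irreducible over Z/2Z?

No

Check for roots in Z/2Z: g(0) = 0 → root; g(1) = 1.
g(0) = 0, so (x) divides g(x); g is reducible.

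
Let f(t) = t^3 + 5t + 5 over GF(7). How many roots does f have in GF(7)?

Evaluate at each of the 7 elements of GF(7):
f(0) = 5; f(1) = 4; f(2) = 2; f(3) = 5; f(4) = 5; f(5) = 1; f(6) = 6.
No element is a root.

0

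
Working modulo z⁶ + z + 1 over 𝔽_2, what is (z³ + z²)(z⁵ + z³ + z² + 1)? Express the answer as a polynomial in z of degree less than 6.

z^4 + z^2 + 1

Multiply in 𝔽_2[z]: (z³ + z²)·(z⁵ + z³ + z² + 1) = z⁸ + z⁷ + z⁶ + z⁴ + z³ + z².
Reduce using z⁶ ≡ z + 1 (mod z⁶ + z + 1).
Reduced: z⁴ + z² + 1.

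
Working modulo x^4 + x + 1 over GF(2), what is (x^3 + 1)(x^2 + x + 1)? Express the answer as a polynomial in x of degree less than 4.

x^3 + x

Multiply in GF(2)[x]: (x^3 + 1)·(x^2 + x + 1) = x^5 + x^4 + x^3 + x^2 + x + 1.
Reduce using x^4 ≡ x + 1 (mod x^4 + x + 1).
Reduced: x^3 + x.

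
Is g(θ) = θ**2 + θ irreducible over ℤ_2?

Check for roots in ℤ_2: g(0) = 0 → root; g(1) = 0 → root.
g(0) = 0, so (θ) divides g(θ); g is reducible.

No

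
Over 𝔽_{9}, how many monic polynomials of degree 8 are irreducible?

5380020

By the necklace-counting formula, N_9(8) = (1/8) Σ_{d|8} μ(8/d)·9^d.
Divisors of 8: 1, 2, 4, 8; μ(8/d) for each: 0, 0, -1, 1.
Σ = − 9^4 + 9^8 = 43040160.
N = 43040160/8 = 5380020.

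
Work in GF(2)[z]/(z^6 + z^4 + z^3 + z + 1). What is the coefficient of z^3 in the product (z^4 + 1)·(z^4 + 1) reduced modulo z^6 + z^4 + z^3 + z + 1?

0

Multiply in GF(2)[z]: (z^4 + 1)·(z^4 + 1) = z^8 + 1.
Reduce using z^6 ≡ z^4 + z^3 + z + 1 (mod z^6 + z^4 + z^3 + z + 1).
Reduced: z^5 + z^4 + z^2 + z.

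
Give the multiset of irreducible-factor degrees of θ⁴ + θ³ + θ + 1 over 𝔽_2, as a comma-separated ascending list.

1, 1, 2

Write g(θ) = θ⁴ + θ³ + θ + 1.
Roots in 𝔽_2: g(0) = 1; g(1) = 0 → root.
Linear factors from roots: (θ + 1).
Complete factorization: g(θ) = (θ + 1)^2·(θ² + θ + 1).
Factor degrees with multiplicity: 1 + 1 + 2 = 4.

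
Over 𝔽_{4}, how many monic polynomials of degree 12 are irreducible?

x^(4^12) − x is the product of all monic irreducibles of degree dividing 12; Möbius inversion gives N = (1/12) Σ μ(12/d)·4^d.
Divisors of 12: 1, 2, 3, 4, 6, 12; μ(12/d) for each: 0, 1, 0, -1, -1, 1.
Σ = 4^2 − 4^4 − 4^6 + 4^12 = 16772880.
N = 16772880/12 = 1397740.

1397740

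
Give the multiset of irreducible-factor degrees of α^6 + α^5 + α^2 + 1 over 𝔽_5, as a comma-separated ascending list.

Write g(α) = α^6 + α^5 + α^2 + 1.
Roots in 𝔽_5: g(0) = 1; g(1) = 4; g(2) = 1; g(3) = 2; g(4) = 2.
Complete factorization: g(α) = (α^6 + α^5 + α^2 + 1).
Factor degrees with multiplicity: 6 = 6.

6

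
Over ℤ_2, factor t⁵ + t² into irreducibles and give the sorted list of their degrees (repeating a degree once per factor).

1, 1, 1, 2

Write h(t) = t⁵ + t².
Roots in ℤ_2: h(0) = 0 → root; h(1) = 0 → root.
Linear factors from roots: (t), (t + 1).
Complete factorization: h(t) = (t + 1)·(t)^2·(t² + t + 1).
Factor degrees with multiplicity: 1 + 1 + 1 + 2 = 5.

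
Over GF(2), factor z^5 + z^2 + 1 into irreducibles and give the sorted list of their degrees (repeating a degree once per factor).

5

Write h(z) = z^5 + z^2 + 1.
Roots in GF(2): h(0) = 1; h(1) = 1.
Complete factorization: h(z) = (z^5 + z^2 + 1).
Factor degrees with multiplicity: 5 = 5.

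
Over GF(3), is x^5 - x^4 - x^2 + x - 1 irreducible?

Write f(x) = x^5 - x^4 - x^2 + x - 1.
Check for roots in GF(3): f(0) = 2; f(1) = 2; f(2) = 1.
No roots, so no linear factors.
Monic irreducibles of degree 2 over GF(3): x^2 + 1, x^2 + x - 1, x^2 - x - 1.
None of them divide f (all give nonzero remainder).
No irreducible factor of degree ≤ 2 exists, so f is irreducible over GF(3).

Yes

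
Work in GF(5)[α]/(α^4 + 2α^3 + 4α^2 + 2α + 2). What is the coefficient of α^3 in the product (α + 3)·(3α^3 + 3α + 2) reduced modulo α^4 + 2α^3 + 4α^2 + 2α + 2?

3

Multiply in GF(5)[α]: (α + 3)·(3α^3 + 3α + 2) = 3α^4 + 4α^3 + 3α^2 + α + 1.
Reduce using α^4 ≡ 3α^3 + α^2 + 3α + 3 (mod α^4 + 2α^3 + 4α^2 + 2α + 2).
Reduced: 3α^3 + α^2.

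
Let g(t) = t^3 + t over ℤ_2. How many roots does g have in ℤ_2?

2

Evaluate at each of the 2 elements of ℤ_2:
g(0) = 0 → root; g(1) = 0 → root.
Roots: {0, 1}.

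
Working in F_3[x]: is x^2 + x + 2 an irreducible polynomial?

Yes

Write P(x) = x^2 + x + 2.
Check for roots in F_3: P(0) = 2; P(1) = 1; P(2) = 2.
No roots. A degree-2 polynomial over a field with no linear factor is irreducible.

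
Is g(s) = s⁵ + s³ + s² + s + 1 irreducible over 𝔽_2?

Check for roots in 𝔽_2: g(0) = 1; g(1) = 1.
No roots, so no linear factors.
Monic irreducibles of degree 2 over GF(2): s² + s + 1.
None of them divide g (all give nonzero remainder).
No irreducible factor of degree ≤ 2 exists, so g is irreducible over GF(2).

Yes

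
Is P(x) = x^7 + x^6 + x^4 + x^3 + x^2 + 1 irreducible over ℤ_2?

No

Check for roots in ℤ_2: P(0) = 1; P(1) = 0 → root.
P(1) = 0, so (x − 1) divides P(x); P is reducible.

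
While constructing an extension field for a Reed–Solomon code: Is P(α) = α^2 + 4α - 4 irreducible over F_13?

Yes

Check each element of F_13 for a root: P(0)=9, P(1)=1, P(2)=8, P(3)=4, P(4)=2, P(5)=2, P(6)=4, P(7)=8, P(8)=1, P(9)=9, P(10)=6, P(11)=5, P(12)=6.
No roots. A degree-2 polynomial over a field with no linear factor is irreducible.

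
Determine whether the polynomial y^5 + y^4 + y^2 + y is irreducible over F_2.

Write g(y) = y^5 + y^4 + y^2 + y.
Check for roots in F_2: g(0) = 0 → root; g(1) = 0 → root.
g(0) = 0, so (y) divides g(y); g is reducible.

No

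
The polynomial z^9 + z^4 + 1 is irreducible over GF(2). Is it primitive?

Yes

Write f(z) = z^9 + z^4 + 1.
|GF(2^9)^×| = 2^9 − 1 = 511. Prime factorization: 511 = 7·73.
f is primitive ⇔ z has order 511 in GF(2)[z]/(f), i.e. z^(511/q) ≠ 1 for each prime q | 511.
z^(73) mod f = z^8 + z^6 + z^4.
z^(7) mod f = z^7.
None equal 1, so z has full order 511; f is primitive.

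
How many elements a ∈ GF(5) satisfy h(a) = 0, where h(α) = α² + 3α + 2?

Evaluate at each of the 5 elements of GF(5):
h(0) = 2; h(1) = 1; h(2) = 2; h(3) = 0 → root; h(4) = 0 → root.
Roots: {3, 4}.

2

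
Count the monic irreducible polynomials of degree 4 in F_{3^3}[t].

Gauss's count: N_{27}(4) = (1/4) Σ_{d|4} μ(4/d)·27^d.
Divisors of 4: 1, 2, 4; μ(4/d) for each: 0, -1, 1.
Σ = − 27^2 + 27^4 = 530712.
N = 530712/4 = 132678.

132678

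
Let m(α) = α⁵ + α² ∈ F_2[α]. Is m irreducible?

No

Check for roots in F_2: m(0) = 0 → root; m(1) = 0 → root.
m(0) = 0, so (α) divides m(α); m is reducible.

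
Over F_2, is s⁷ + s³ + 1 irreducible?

Write m(s) = s⁷ + s³ + 1.
Check for roots in F_2: m(0) = 1; m(1) = 1.
No roots, so no linear factors.
Monic irreducibles of degree 2 over GF(2): s² + s + 1.
None of them divide m (all give nonzero remainder).
Monic irreducibles of degree 3 over GF(2): s³ + s + 1, s³ + s² + 1.
None of them divide m (all give nonzero remainder).
No irreducible factor of degree ≤ 3 exists, so m is irreducible over GF(2).

Yes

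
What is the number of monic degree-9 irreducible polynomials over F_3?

Gauss's count: N_{3}(9) = (1/9) Σ_{d|9} μ(9/d)·3^d.
Divisors of 9: 1, 3, 9; μ(9/d) for each: 0, -1, 1.
Σ = − 3^3 + 3^9 = 19656.
N = 19656/9 = 2184.

2184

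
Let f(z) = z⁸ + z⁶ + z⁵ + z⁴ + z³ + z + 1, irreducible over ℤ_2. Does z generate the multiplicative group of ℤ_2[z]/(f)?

No

|GF(2^8)^×| = 2^8 − 1 = 255. Prime factorization: 255 = 3·5·17.
f is primitive ⇔ z has order 255 in GF(2)[z]/(f), i.e. z^(255/q) ≠ 1 for each prime q | 255.
z^(85) mod f = 1
z^(51) mod f = z⁶ + z⁵ + z⁴ + z³.
z^(15) mod f = z⁷ + z⁵ + z⁴ + z³ + z².
Since z^(85) = 1, the order of z divides 85 < 255; not primitive.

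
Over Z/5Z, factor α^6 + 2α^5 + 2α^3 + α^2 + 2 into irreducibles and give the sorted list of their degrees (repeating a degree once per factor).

1, 1, 1, 1, 2

Write f(α) = α^6 + 2α^5 + 2α^3 + α^2 + 2.
Roots in Z/5Z: f(0) = 2; f(1) = 3; f(2) = 0 → root; f(3) = 0 → root; f(4) = 0 → root.
Linear factors from roots: (α - 2), (α + 2), (α + 1).
Complete factorization: f(α) = (α + 1)·(α + 2)·(α - 2)^2·(α^2 - 2α - 1).
Factor degrees with multiplicity: 1 + 1 + 1 + 1 + 2 = 6.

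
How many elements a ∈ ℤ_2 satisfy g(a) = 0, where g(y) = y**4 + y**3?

2

Evaluate at each of the 2 elements of ℤ_2:
g(0) = 0 → root; g(1) = 0 → root.
Roots: {0, 1}.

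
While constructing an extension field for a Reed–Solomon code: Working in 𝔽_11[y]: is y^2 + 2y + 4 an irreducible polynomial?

Yes

Write P(y) = y^2 + 2y + 4.
Check each element of 𝔽_11 for a root: P(0)=4, P(1)=7, P(2)=1, P(3)=8, P(4)=6, P(5)=6, P(6)=8, P(7)=1, P(8)=7, P(9)=4, P(10)=3.
No roots. A degree-2 polynomial over a field with no linear factor is irreducible.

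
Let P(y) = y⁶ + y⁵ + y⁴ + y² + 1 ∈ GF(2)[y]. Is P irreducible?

Check for roots in GF(2): P(0) = 1; P(1) = 1.
No roots, so no linear factors.
Monic irreducibles of degree 2 over GF(2): y² + y + 1.
None of them divide P (all give nonzero remainder).
Monic irreducibles of degree 3 over GF(2): y³ + y + 1, y³ + y² + 1.
None of them divide P (all give nonzero remainder).
No irreducible factor of degree ≤ 3 exists, so P is irreducible over GF(2).

Yes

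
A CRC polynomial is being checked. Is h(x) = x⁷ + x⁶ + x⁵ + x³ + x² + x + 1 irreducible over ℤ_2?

Check for roots in ℤ_2: h(0) = 1; h(1) = 1.
No roots, so no linear factors.
Monic irreducibles of degree 2 over GF(2): x² + x + 1.
None of them divide h (all give nonzero remainder).
Monic irreducibles of degree 3 over GF(2): x³ + x + 1, x³ + x² + 1.
None of them divide h (all give nonzero remainder).
No irreducible factor of degree ≤ 3 exists, so h is irreducible over GF(2).

Yes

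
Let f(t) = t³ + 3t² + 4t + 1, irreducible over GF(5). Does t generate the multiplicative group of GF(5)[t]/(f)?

|GF(5^3)^×| = 5^3 − 1 = 124. Prime factorization: 124 = 2^2·31.
f is primitive ⇔ t has order 124 in GF(5)[t]/(f), i.e. t^(124/q) ≠ 1 for each prime q | 124.
t^(62) mod f = 1
t^(4) mod f = t + 3.
Since t^(62) = 1, the order of t divides 62 < 124; not primitive.

No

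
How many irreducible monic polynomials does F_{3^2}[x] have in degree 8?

5380020

The number of monic irreducibles of degree 8 over GF(9) is (1/8)·Σ_{d∣8} μ(8/d) 9^d.
Divisors of 8: 1, 2, 4, 8; μ(8/d) for each: 0, 0, -1, 1.
Σ = − 9^4 + 9^8 = 43040160.
N = 43040160/8 = 5380020.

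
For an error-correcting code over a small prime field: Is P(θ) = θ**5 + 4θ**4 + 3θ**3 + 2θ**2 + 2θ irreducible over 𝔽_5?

No

Check for roots in 𝔽_5: P(0) = 0 → root; P(1) = 2; P(2) = 2; P(3) = 2; P(4) = 0 → root.
P(0) = 0, so (θ) divides P(θ); P is reducible.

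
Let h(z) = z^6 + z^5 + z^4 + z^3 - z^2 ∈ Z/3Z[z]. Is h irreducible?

No

Check for roots in Z/3Z: h(0) = 0 → root; h(1) = 0 → root; h(2) = 2.
h(0) = 0, so (z) divides h(z); h is reducible.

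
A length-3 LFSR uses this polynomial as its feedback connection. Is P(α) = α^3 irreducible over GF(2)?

Check for roots in GF(2): P(0) = 0 → root; P(1) = 1.
P(0) = 0, so (α) divides P(α); P is reducible.

No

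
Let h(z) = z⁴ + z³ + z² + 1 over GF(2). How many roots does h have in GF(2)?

1

Evaluate at each of the 2 elements of GF(2):
h(0) = 1; h(1) = 0 → root.
Roots: {1}.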